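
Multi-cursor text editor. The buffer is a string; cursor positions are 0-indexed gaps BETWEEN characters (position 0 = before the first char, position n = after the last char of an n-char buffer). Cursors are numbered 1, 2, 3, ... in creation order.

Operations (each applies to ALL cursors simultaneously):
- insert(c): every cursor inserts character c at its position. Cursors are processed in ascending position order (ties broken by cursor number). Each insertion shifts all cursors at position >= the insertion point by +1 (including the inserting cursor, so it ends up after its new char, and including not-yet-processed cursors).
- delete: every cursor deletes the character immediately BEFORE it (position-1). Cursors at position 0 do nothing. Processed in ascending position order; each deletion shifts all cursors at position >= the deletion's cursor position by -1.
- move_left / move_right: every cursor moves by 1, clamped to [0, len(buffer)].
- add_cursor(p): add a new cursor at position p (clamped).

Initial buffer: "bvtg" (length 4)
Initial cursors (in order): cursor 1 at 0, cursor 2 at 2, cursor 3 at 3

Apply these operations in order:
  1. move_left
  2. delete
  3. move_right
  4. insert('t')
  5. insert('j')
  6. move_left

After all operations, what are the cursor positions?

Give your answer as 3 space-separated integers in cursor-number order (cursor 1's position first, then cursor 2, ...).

After op 1 (move_left): buffer="bvtg" (len 4), cursors c1@0 c2@1 c3@2, authorship ....
After op 2 (delete): buffer="tg" (len 2), cursors c1@0 c2@0 c3@0, authorship ..
After op 3 (move_right): buffer="tg" (len 2), cursors c1@1 c2@1 c3@1, authorship ..
After op 4 (insert('t')): buffer="ttttg" (len 5), cursors c1@4 c2@4 c3@4, authorship .123.
After op 5 (insert('j')): buffer="ttttjjjg" (len 8), cursors c1@7 c2@7 c3@7, authorship .123123.
After op 6 (move_left): buffer="ttttjjjg" (len 8), cursors c1@6 c2@6 c3@6, authorship .123123.

Answer: 6 6 6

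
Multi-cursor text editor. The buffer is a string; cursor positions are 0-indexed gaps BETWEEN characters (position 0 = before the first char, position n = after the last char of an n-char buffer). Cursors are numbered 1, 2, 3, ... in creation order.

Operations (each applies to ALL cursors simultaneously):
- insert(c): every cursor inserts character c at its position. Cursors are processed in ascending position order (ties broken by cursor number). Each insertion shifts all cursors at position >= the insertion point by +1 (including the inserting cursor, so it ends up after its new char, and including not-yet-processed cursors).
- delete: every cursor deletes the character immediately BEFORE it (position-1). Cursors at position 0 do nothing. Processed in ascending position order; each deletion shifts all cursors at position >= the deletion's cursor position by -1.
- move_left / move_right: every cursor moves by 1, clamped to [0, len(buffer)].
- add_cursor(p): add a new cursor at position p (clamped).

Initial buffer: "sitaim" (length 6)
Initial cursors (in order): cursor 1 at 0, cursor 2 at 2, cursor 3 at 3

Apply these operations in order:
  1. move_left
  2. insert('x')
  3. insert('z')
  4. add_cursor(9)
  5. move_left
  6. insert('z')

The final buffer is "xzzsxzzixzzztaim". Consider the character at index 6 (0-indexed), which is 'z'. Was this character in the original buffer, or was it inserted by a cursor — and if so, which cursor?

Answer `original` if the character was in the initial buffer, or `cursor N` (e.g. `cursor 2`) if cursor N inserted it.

After op 1 (move_left): buffer="sitaim" (len 6), cursors c1@0 c2@1 c3@2, authorship ......
After op 2 (insert('x')): buffer="xsxixtaim" (len 9), cursors c1@1 c2@3 c3@5, authorship 1.2.3....
After op 3 (insert('z')): buffer="xzsxzixztaim" (len 12), cursors c1@2 c2@5 c3@8, authorship 11.22.33....
After op 4 (add_cursor(9)): buffer="xzsxzixztaim" (len 12), cursors c1@2 c2@5 c3@8 c4@9, authorship 11.22.33....
After op 5 (move_left): buffer="xzsxzixztaim" (len 12), cursors c1@1 c2@4 c3@7 c4@8, authorship 11.22.33....
After op 6 (insert('z')): buffer="xzzsxzzixzzztaim" (len 16), cursors c1@2 c2@6 c3@10 c4@12, authorship 111.222.3334....
Authorship (.=original, N=cursor N): 1 1 1 . 2 2 2 . 3 3 3 4 . . . .
Index 6: author = 2

Answer: cursor 2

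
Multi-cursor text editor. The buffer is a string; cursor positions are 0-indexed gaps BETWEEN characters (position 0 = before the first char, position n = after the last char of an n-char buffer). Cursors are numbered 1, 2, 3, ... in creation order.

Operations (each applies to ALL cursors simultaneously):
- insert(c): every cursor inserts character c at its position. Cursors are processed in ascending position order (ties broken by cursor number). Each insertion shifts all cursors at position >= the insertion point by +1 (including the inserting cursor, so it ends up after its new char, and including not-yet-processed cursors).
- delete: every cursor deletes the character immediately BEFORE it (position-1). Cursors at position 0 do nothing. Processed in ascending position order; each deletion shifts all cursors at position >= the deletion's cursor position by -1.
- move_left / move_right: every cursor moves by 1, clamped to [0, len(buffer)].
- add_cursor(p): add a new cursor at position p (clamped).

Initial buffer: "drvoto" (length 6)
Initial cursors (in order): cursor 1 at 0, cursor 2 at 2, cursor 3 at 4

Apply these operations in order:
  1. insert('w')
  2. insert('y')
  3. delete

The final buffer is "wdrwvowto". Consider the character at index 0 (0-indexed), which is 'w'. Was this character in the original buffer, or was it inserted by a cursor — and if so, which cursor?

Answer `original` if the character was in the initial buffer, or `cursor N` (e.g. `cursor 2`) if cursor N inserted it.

Answer: cursor 1

Derivation:
After op 1 (insert('w')): buffer="wdrwvowto" (len 9), cursors c1@1 c2@4 c3@7, authorship 1..2..3..
After op 2 (insert('y')): buffer="wydrwyvowyto" (len 12), cursors c1@2 c2@6 c3@10, authorship 11..22..33..
After op 3 (delete): buffer="wdrwvowto" (len 9), cursors c1@1 c2@4 c3@7, authorship 1..2..3..
Authorship (.=original, N=cursor N): 1 . . 2 . . 3 . .
Index 0: author = 1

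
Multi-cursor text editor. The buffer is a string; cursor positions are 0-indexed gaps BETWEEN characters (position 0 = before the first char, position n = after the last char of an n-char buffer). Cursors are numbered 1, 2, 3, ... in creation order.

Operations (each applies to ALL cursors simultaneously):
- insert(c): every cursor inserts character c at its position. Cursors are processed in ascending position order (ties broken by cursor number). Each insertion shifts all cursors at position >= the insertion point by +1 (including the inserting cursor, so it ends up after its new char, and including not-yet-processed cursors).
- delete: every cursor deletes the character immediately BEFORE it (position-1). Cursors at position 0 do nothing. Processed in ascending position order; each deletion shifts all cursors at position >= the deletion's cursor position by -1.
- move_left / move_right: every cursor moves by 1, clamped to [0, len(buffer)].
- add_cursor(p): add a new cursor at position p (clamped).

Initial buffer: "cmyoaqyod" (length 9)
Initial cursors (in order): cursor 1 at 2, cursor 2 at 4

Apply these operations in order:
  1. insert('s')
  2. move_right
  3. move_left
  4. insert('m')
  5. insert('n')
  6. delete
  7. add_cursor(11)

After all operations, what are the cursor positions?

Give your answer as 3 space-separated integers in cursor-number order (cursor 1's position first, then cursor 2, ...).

After op 1 (insert('s')): buffer="cmsyosaqyod" (len 11), cursors c1@3 c2@6, authorship ..1..2.....
After op 2 (move_right): buffer="cmsyosaqyod" (len 11), cursors c1@4 c2@7, authorship ..1..2.....
After op 3 (move_left): buffer="cmsyosaqyod" (len 11), cursors c1@3 c2@6, authorship ..1..2.....
After op 4 (insert('m')): buffer="cmsmyosmaqyod" (len 13), cursors c1@4 c2@8, authorship ..11..22.....
After op 5 (insert('n')): buffer="cmsmnyosmnaqyod" (len 15), cursors c1@5 c2@10, authorship ..111..222.....
After op 6 (delete): buffer="cmsmyosmaqyod" (len 13), cursors c1@4 c2@8, authorship ..11..22.....
After op 7 (add_cursor(11)): buffer="cmsmyosmaqyod" (len 13), cursors c1@4 c2@8 c3@11, authorship ..11..22.....

Answer: 4 8 11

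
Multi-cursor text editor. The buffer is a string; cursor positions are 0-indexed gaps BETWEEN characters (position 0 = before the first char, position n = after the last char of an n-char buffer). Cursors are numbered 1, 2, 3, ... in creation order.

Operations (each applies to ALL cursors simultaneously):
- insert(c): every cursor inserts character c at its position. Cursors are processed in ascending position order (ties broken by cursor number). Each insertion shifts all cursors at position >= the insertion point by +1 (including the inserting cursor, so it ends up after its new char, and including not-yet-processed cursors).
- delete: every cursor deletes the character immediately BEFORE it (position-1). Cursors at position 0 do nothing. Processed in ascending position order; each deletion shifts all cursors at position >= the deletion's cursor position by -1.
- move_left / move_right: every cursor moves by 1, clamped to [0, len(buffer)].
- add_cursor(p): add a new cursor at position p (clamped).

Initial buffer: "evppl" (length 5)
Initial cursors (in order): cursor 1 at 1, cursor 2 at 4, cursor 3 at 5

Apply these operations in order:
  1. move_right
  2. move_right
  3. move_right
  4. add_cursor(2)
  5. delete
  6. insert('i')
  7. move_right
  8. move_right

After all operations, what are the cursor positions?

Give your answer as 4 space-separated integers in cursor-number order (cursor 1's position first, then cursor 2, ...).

After op 1 (move_right): buffer="evppl" (len 5), cursors c1@2 c2@5 c3@5, authorship .....
After op 2 (move_right): buffer="evppl" (len 5), cursors c1@3 c2@5 c3@5, authorship .....
After op 3 (move_right): buffer="evppl" (len 5), cursors c1@4 c2@5 c3@5, authorship .....
After op 4 (add_cursor(2)): buffer="evppl" (len 5), cursors c4@2 c1@4 c2@5 c3@5, authorship .....
After op 5 (delete): buffer="e" (len 1), cursors c1@1 c2@1 c3@1 c4@1, authorship .
After op 6 (insert('i')): buffer="eiiii" (len 5), cursors c1@5 c2@5 c3@5 c4@5, authorship .1234
After op 7 (move_right): buffer="eiiii" (len 5), cursors c1@5 c2@5 c3@5 c4@5, authorship .1234
After op 8 (move_right): buffer="eiiii" (len 5), cursors c1@5 c2@5 c3@5 c4@5, authorship .1234

Answer: 5 5 5 5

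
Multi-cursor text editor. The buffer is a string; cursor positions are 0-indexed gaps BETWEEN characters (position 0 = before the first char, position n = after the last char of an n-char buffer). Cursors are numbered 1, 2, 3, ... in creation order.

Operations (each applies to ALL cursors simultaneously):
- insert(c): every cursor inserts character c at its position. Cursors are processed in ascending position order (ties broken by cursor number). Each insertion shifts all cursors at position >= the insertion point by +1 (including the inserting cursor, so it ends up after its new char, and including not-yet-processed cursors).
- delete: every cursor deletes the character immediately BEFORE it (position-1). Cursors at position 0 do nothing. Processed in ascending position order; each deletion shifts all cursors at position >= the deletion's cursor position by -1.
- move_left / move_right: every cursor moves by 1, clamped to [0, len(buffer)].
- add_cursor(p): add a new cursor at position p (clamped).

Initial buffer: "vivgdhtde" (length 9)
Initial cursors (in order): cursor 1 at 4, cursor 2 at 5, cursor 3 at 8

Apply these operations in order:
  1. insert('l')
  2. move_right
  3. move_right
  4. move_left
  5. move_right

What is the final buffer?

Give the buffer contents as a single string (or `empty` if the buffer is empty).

Answer: vivgldlhtdle

Derivation:
After op 1 (insert('l')): buffer="vivgldlhtdle" (len 12), cursors c1@5 c2@7 c3@11, authorship ....1.2...3.
After op 2 (move_right): buffer="vivgldlhtdle" (len 12), cursors c1@6 c2@8 c3@12, authorship ....1.2...3.
After op 3 (move_right): buffer="vivgldlhtdle" (len 12), cursors c1@7 c2@9 c3@12, authorship ....1.2...3.
After op 4 (move_left): buffer="vivgldlhtdle" (len 12), cursors c1@6 c2@8 c3@11, authorship ....1.2...3.
After op 5 (move_right): buffer="vivgldlhtdle" (len 12), cursors c1@7 c2@9 c3@12, authorship ....1.2...3.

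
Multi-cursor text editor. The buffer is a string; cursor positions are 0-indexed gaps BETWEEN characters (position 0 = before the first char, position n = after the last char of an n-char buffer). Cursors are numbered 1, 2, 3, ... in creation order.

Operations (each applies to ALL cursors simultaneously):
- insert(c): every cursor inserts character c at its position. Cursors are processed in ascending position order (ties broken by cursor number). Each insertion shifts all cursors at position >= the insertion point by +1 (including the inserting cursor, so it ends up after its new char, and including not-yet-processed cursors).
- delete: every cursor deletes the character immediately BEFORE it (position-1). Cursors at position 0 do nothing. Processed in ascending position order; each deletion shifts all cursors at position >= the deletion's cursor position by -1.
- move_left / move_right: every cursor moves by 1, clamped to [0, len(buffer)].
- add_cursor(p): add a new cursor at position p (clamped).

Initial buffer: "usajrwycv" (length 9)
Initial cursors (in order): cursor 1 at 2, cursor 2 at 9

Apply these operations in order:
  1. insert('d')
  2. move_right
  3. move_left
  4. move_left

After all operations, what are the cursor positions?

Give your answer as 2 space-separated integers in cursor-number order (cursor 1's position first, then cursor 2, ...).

Answer: 2 9

Derivation:
After op 1 (insert('d')): buffer="usdajrwycvd" (len 11), cursors c1@3 c2@11, authorship ..1.......2
After op 2 (move_right): buffer="usdajrwycvd" (len 11), cursors c1@4 c2@11, authorship ..1.......2
After op 3 (move_left): buffer="usdajrwycvd" (len 11), cursors c1@3 c2@10, authorship ..1.......2
After op 4 (move_left): buffer="usdajrwycvd" (len 11), cursors c1@2 c2@9, authorship ..1.......2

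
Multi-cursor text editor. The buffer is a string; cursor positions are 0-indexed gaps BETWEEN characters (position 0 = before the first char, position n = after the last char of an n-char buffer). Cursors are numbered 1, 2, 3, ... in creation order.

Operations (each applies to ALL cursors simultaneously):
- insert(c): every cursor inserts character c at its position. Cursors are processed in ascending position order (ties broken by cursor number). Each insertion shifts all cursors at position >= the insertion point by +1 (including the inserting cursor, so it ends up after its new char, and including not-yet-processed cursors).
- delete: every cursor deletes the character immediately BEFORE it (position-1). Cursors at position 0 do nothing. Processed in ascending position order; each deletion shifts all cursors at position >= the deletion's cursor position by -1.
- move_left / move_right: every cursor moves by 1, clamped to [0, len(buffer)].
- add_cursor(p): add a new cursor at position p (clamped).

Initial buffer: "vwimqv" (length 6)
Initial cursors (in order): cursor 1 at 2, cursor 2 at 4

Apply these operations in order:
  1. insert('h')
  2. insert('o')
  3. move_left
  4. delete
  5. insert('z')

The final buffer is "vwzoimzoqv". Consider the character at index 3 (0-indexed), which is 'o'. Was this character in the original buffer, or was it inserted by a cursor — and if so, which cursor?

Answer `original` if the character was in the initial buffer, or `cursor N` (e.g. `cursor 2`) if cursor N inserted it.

After op 1 (insert('h')): buffer="vwhimhqv" (len 8), cursors c1@3 c2@6, authorship ..1..2..
After op 2 (insert('o')): buffer="vwhoimhoqv" (len 10), cursors c1@4 c2@8, authorship ..11..22..
After op 3 (move_left): buffer="vwhoimhoqv" (len 10), cursors c1@3 c2@7, authorship ..11..22..
After op 4 (delete): buffer="vwoimoqv" (len 8), cursors c1@2 c2@5, authorship ..1..2..
After op 5 (insert('z')): buffer="vwzoimzoqv" (len 10), cursors c1@3 c2@7, authorship ..11..22..
Authorship (.=original, N=cursor N): . . 1 1 . . 2 2 . .
Index 3: author = 1

Answer: cursor 1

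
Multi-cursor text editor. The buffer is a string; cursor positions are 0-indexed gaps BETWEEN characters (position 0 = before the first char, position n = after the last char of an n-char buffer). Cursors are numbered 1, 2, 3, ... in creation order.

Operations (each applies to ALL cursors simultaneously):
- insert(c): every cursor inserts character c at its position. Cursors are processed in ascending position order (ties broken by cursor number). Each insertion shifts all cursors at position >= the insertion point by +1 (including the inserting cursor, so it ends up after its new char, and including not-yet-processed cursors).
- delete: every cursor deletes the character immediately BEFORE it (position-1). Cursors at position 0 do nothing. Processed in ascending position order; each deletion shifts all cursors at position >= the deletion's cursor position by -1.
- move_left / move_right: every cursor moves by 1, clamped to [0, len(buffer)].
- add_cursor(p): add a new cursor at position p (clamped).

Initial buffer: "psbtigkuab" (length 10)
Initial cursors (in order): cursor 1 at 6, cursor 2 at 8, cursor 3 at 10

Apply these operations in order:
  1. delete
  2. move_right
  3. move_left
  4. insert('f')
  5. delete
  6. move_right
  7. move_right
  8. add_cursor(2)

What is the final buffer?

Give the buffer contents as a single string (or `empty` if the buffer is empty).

Answer: psbtika

Derivation:
After op 1 (delete): buffer="psbtika" (len 7), cursors c1@5 c2@6 c3@7, authorship .......
After op 2 (move_right): buffer="psbtika" (len 7), cursors c1@6 c2@7 c3@7, authorship .......
After op 3 (move_left): buffer="psbtika" (len 7), cursors c1@5 c2@6 c3@6, authorship .......
After op 4 (insert('f')): buffer="psbtifkffa" (len 10), cursors c1@6 c2@9 c3@9, authorship .....1.23.
After op 5 (delete): buffer="psbtika" (len 7), cursors c1@5 c2@6 c3@6, authorship .......
After op 6 (move_right): buffer="psbtika" (len 7), cursors c1@6 c2@7 c3@7, authorship .......
After op 7 (move_right): buffer="psbtika" (len 7), cursors c1@7 c2@7 c3@7, authorship .......
After op 8 (add_cursor(2)): buffer="psbtika" (len 7), cursors c4@2 c1@7 c2@7 c3@7, authorship .......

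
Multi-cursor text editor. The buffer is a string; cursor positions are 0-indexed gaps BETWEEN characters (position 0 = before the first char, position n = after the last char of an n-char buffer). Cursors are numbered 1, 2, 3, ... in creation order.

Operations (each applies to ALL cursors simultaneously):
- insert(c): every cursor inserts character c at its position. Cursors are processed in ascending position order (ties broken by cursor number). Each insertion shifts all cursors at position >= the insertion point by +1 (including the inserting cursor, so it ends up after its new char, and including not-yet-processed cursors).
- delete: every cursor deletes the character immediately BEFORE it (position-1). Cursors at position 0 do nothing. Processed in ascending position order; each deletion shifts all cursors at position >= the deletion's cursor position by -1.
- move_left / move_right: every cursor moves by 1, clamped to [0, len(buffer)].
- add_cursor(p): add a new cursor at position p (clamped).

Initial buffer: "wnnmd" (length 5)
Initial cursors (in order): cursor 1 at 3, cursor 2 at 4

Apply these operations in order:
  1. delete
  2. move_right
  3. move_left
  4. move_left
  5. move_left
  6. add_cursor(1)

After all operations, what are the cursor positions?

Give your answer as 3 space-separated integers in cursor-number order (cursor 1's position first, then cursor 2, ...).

After op 1 (delete): buffer="wnd" (len 3), cursors c1@2 c2@2, authorship ...
After op 2 (move_right): buffer="wnd" (len 3), cursors c1@3 c2@3, authorship ...
After op 3 (move_left): buffer="wnd" (len 3), cursors c1@2 c2@2, authorship ...
After op 4 (move_left): buffer="wnd" (len 3), cursors c1@1 c2@1, authorship ...
After op 5 (move_left): buffer="wnd" (len 3), cursors c1@0 c2@0, authorship ...
After op 6 (add_cursor(1)): buffer="wnd" (len 3), cursors c1@0 c2@0 c3@1, authorship ...

Answer: 0 0 1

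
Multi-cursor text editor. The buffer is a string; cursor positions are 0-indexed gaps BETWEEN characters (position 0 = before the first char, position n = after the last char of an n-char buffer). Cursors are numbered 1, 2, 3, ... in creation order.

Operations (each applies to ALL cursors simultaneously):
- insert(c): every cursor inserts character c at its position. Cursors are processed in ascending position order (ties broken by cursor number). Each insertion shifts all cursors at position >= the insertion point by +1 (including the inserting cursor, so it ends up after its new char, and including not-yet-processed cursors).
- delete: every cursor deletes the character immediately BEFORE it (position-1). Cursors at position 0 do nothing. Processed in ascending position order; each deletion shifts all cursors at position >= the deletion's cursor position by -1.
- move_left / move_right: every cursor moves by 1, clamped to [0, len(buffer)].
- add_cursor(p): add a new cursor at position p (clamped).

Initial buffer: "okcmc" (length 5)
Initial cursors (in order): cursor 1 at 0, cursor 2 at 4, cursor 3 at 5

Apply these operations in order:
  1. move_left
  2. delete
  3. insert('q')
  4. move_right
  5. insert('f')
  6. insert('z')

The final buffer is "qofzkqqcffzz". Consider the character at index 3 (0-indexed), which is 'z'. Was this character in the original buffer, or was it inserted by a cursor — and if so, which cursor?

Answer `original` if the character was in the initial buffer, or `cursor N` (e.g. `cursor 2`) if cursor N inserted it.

Answer: cursor 1

Derivation:
After op 1 (move_left): buffer="okcmc" (len 5), cursors c1@0 c2@3 c3@4, authorship .....
After op 2 (delete): buffer="okc" (len 3), cursors c1@0 c2@2 c3@2, authorship ...
After op 3 (insert('q')): buffer="qokqqc" (len 6), cursors c1@1 c2@5 c3@5, authorship 1..23.
After op 4 (move_right): buffer="qokqqc" (len 6), cursors c1@2 c2@6 c3@6, authorship 1..23.
After op 5 (insert('f')): buffer="qofkqqcff" (len 9), cursors c1@3 c2@9 c3@9, authorship 1.1.23.23
After op 6 (insert('z')): buffer="qofzkqqcffzz" (len 12), cursors c1@4 c2@12 c3@12, authorship 1.11.23.2323
Authorship (.=original, N=cursor N): 1 . 1 1 . 2 3 . 2 3 2 3
Index 3: author = 1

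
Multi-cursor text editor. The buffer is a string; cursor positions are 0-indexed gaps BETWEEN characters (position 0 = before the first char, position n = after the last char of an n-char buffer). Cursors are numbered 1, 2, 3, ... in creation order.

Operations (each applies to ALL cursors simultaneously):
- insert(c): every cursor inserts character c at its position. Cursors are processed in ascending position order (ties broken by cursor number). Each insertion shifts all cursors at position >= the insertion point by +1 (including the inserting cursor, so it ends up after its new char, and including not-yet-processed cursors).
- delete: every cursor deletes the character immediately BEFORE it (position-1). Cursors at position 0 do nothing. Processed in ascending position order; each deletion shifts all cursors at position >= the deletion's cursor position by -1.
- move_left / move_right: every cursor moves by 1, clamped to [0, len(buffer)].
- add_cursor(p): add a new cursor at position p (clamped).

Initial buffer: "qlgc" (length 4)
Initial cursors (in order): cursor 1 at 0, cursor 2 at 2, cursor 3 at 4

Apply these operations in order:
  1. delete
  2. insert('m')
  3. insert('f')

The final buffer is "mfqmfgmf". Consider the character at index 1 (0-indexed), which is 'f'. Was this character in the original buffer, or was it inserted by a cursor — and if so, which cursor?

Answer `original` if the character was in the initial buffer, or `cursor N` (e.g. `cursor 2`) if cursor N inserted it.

Answer: cursor 1

Derivation:
After op 1 (delete): buffer="qg" (len 2), cursors c1@0 c2@1 c3@2, authorship ..
After op 2 (insert('m')): buffer="mqmgm" (len 5), cursors c1@1 c2@3 c3@5, authorship 1.2.3
After op 3 (insert('f')): buffer="mfqmfgmf" (len 8), cursors c1@2 c2@5 c3@8, authorship 11.22.33
Authorship (.=original, N=cursor N): 1 1 . 2 2 . 3 3
Index 1: author = 1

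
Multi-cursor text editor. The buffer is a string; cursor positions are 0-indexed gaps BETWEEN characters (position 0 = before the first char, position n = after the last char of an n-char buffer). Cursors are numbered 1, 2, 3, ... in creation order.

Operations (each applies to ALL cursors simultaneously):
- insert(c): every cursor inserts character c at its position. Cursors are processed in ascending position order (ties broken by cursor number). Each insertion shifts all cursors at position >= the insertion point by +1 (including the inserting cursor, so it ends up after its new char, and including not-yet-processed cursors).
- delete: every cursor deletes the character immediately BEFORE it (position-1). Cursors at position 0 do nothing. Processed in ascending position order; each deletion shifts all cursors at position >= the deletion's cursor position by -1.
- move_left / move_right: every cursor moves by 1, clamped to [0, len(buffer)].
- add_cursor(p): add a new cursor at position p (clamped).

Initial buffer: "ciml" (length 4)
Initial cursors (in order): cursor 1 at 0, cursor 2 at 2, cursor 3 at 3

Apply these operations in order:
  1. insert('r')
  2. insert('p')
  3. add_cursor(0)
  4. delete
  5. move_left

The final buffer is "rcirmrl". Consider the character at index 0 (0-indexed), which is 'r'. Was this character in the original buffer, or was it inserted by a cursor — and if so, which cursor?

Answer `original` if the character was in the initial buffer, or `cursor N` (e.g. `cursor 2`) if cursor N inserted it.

Answer: cursor 1

Derivation:
After op 1 (insert('r')): buffer="rcirmrl" (len 7), cursors c1@1 c2@4 c3@6, authorship 1..2.3.
After op 2 (insert('p')): buffer="rpcirpmrpl" (len 10), cursors c1@2 c2@6 c3@9, authorship 11..22.33.
After op 3 (add_cursor(0)): buffer="rpcirpmrpl" (len 10), cursors c4@0 c1@2 c2@6 c3@9, authorship 11..22.33.
After op 4 (delete): buffer="rcirmrl" (len 7), cursors c4@0 c1@1 c2@4 c3@6, authorship 1..2.3.
After op 5 (move_left): buffer="rcirmrl" (len 7), cursors c1@0 c4@0 c2@3 c3@5, authorship 1..2.3.
Authorship (.=original, N=cursor N): 1 . . 2 . 3 .
Index 0: author = 1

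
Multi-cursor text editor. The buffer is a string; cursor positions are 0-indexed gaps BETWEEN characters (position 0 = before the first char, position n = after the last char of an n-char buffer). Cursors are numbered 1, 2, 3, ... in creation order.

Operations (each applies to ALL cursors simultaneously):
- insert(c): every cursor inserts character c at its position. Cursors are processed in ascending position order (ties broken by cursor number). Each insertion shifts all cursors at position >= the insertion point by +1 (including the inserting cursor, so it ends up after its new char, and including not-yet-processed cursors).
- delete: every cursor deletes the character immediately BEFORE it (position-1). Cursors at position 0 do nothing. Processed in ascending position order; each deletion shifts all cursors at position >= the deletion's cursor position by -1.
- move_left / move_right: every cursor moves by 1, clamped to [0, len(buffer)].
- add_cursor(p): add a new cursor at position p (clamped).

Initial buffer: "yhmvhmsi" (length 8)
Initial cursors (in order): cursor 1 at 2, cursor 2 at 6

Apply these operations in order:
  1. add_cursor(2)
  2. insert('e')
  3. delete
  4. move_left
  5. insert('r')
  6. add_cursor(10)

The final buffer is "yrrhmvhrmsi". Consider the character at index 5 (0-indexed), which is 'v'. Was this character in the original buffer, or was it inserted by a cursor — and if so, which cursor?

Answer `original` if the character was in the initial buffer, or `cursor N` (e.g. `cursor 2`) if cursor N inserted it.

Answer: original

Derivation:
After op 1 (add_cursor(2)): buffer="yhmvhmsi" (len 8), cursors c1@2 c3@2 c2@6, authorship ........
After op 2 (insert('e')): buffer="yheemvhmesi" (len 11), cursors c1@4 c3@4 c2@9, authorship ..13....2..
After op 3 (delete): buffer="yhmvhmsi" (len 8), cursors c1@2 c3@2 c2@6, authorship ........
After op 4 (move_left): buffer="yhmvhmsi" (len 8), cursors c1@1 c3@1 c2@5, authorship ........
After op 5 (insert('r')): buffer="yrrhmvhrmsi" (len 11), cursors c1@3 c3@3 c2@8, authorship .13....2...
After op 6 (add_cursor(10)): buffer="yrrhmvhrmsi" (len 11), cursors c1@3 c3@3 c2@8 c4@10, authorship .13....2...
Authorship (.=original, N=cursor N): . 1 3 . . . . 2 . . .
Index 5: author = original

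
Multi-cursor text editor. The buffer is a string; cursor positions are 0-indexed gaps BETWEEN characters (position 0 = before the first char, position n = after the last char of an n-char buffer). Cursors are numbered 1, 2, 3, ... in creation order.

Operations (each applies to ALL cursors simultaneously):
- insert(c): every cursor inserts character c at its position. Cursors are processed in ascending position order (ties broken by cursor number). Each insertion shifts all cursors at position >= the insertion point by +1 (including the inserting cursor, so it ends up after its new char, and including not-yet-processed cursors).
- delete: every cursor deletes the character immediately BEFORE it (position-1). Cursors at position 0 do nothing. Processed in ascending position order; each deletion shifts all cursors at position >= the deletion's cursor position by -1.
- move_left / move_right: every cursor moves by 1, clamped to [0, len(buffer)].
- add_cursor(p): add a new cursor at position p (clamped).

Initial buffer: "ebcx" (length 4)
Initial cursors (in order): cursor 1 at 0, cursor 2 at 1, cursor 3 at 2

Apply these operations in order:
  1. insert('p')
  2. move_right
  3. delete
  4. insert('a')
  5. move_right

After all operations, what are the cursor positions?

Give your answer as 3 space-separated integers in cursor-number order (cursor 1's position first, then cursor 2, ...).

After op 1 (insert('p')): buffer="pepbpcx" (len 7), cursors c1@1 c2@3 c3@5, authorship 1.2.3..
After op 2 (move_right): buffer="pepbpcx" (len 7), cursors c1@2 c2@4 c3@6, authorship 1.2.3..
After op 3 (delete): buffer="pppx" (len 4), cursors c1@1 c2@2 c3@3, authorship 123.
After op 4 (insert('a')): buffer="papapax" (len 7), cursors c1@2 c2@4 c3@6, authorship 112233.
After op 5 (move_right): buffer="papapax" (len 7), cursors c1@3 c2@5 c3@7, authorship 112233.

Answer: 3 5 7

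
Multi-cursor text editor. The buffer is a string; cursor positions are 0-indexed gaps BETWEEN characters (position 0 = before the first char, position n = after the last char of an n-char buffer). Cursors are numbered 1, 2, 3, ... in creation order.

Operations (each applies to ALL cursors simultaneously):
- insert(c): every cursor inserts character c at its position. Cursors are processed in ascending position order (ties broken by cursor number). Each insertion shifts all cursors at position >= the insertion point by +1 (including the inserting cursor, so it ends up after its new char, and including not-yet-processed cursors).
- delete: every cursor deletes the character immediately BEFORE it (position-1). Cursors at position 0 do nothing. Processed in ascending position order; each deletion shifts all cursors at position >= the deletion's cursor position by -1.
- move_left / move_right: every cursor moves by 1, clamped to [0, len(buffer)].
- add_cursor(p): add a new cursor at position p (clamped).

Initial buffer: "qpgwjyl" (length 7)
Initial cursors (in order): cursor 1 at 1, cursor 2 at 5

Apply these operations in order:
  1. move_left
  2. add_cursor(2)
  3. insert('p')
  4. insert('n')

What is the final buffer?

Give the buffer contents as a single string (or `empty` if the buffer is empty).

Answer: pnqppngwpnjyl

Derivation:
After op 1 (move_left): buffer="qpgwjyl" (len 7), cursors c1@0 c2@4, authorship .......
After op 2 (add_cursor(2)): buffer="qpgwjyl" (len 7), cursors c1@0 c3@2 c2@4, authorship .......
After op 3 (insert('p')): buffer="pqppgwpjyl" (len 10), cursors c1@1 c3@4 c2@7, authorship 1..3..2...
After op 4 (insert('n')): buffer="pnqppngwpnjyl" (len 13), cursors c1@2 c3@6 c2@10, authorship 11..33..22...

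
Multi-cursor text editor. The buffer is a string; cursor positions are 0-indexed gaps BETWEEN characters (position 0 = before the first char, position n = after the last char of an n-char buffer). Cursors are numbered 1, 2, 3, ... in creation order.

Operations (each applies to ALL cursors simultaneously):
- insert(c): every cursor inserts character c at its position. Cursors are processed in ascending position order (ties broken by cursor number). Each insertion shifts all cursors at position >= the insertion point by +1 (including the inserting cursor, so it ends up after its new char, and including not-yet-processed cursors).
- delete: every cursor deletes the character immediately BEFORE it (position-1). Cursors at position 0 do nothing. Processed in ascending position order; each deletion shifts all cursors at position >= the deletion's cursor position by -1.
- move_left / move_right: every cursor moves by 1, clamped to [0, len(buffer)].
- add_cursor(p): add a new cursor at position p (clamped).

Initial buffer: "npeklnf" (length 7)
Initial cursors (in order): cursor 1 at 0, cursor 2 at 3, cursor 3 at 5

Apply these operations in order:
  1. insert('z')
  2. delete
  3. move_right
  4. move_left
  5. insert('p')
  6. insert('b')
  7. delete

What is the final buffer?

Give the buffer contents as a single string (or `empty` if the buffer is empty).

After op 1 (insert('z')): buffer="znpezklznf" (len 10), cursors c1@1 c2@5 c3@8, authorship 1...2..3..
After op 2 (delete): buffer="npeklnf" (len 7), cursors c1@0 c2@3 c3@5, authorship .......
After op 3 (move_right): buffer="npeklnf" (len 7), cursors c1@1 c2@4 c3@6, authorship .......
After op 4 (move_left): buffer="npeklnf" (len 7), cursors c1@0 c2@3 c3@5, authorship .......
After op 5 (insert('p')): buffer="pnpepklpnf" (len 10), cursors c1@1 c2@5 c3@8, authorship 1...2..3..
After op 6 (insert('b')): buffer="pbnpepbklpbnf" (len 13), cursors c1@2 c2@7 c3@11, authorship 11...22..33..
After op 7 (delete): buffer="pnpepklpnf" (len 10), cursors c1@1 c2@5 c3@8, authorship 1...2..3..

Answer: pnpepklpnf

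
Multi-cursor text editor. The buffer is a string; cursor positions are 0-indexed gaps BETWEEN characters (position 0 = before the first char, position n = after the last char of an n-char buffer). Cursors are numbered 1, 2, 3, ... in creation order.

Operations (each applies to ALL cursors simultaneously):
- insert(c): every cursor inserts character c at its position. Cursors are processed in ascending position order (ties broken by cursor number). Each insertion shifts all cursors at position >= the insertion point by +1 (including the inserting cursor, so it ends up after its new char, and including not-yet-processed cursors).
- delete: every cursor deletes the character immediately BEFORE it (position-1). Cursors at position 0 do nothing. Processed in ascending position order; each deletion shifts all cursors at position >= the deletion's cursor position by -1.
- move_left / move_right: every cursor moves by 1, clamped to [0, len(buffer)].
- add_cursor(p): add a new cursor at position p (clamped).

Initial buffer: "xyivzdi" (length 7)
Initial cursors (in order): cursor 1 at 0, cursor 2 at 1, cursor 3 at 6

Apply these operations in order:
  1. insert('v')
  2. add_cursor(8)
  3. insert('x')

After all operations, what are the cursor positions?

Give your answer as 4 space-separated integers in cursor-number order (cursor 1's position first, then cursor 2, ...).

After op 1 (insert('v')): buffer="vxvyivzdvi" (len 10), cursors c1@1 c2@3 c3@9, authorship 1.2.....3.
After op 2 (add_cursor(8)): buffer="vxvyivzdvi" (len 10), cursors c1@1 c2@3 c4@8 c3@9, authorship 1.2.....3.
After op 3 (insert('x')): buffer="vxxvxyivzdxvxi" (len 14), cursors c1@2 c2@5 c4@11 c3@13, authorship 11.22.....433.

Answer: 2 5 13 11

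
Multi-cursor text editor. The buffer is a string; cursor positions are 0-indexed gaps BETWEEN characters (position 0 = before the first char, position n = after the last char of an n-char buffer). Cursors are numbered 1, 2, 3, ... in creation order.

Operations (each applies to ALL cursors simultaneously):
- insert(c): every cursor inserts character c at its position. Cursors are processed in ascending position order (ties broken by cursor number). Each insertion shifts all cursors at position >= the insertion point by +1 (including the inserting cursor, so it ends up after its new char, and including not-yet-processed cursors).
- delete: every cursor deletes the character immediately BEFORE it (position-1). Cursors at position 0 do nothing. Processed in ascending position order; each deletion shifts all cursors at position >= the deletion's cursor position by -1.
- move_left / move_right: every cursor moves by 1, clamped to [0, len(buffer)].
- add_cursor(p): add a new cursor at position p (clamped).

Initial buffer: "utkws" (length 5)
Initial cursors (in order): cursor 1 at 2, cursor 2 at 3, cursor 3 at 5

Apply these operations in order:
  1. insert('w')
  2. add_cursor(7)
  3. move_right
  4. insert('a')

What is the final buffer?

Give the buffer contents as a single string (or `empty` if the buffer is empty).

Answer: utwkawwaswaa

Derivation:
After op 1 (insert('w')): buffer="utwkwwsw" (len 8), cursors c1@3 c2@5 c3@8, authorship ..1.2..3
After op 2 (add_cursor(7)): buffer="utwkwwsw" (len 8), cursors c1@3 c2@5 c4@7 c3@8, authorship ..1.2..3
After op 3 (move_right): buffer="utwkwwsw" (len 8), cursors c1@4 c2@6 c3@8 c4@8, authorship ..1.2..3
After op 4 (insert('a')): buffer="utwkawwaswaa" (len 12), cursors c1@5 c2@8 c3@12 c4@12, authorship ..1.12.2.334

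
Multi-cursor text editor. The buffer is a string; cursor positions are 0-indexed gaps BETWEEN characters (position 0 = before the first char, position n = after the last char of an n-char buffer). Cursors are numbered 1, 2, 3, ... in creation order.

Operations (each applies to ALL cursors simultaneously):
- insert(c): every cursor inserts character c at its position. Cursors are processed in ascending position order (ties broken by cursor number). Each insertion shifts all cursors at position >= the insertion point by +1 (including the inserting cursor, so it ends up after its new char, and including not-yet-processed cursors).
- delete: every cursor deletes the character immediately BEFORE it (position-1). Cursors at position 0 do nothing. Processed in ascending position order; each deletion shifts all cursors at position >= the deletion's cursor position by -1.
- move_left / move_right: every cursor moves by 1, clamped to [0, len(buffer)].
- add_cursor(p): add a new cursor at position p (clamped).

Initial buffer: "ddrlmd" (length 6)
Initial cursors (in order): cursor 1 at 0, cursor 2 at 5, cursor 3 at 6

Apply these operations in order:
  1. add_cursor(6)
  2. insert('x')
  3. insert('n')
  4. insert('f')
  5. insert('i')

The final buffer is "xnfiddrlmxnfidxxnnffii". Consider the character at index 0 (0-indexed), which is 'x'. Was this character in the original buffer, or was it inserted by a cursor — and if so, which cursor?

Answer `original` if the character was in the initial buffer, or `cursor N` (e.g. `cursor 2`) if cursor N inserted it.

After op 1 (add_cursor(6)): buffer="ddrlmd" (len 6), cursors c1@0 c2@5 c3@6 c4@6, authorship ......
After op 2 (insert('x')): buffer="xddrlmxdxx" (len 10), cursors c1@1 c2@7 c3@10 c4@10, authorship 1.....2.34
After op 3 (insert('n')): buffer="xnddrlmxndxxnn" (len 14), cursors c1@2 c2@9 c3@14 c4@14, authorship 11.....22.3434
After op 4 (insert('f')): buffer="xnfddrlmxnfdxxnnff" (len 18), cursors c1@3 c2@11 c3@18 c4@18, authorship 111.....222.343434
After op 5 (insert('i')): buffer="xnfiddrlmxnfidxxnnffii" (len 22), cursors c1@4 c2@13 c3@22 c4@22, authorship 1111.....2222.34343434
Authorship (.=original, N=cursor N): 1 1 1 1 . . . . . 2 2 2 2 . 3 4 3 4 3 4 3 4
Index 0: author = 1

Answer: cursor 1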